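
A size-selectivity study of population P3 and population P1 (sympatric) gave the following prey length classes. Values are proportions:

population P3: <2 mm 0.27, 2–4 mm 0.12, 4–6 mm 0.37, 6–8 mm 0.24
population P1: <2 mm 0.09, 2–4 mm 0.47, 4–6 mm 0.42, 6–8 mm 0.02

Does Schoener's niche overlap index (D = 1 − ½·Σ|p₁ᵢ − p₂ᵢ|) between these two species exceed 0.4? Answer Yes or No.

Σ|p₁ᵢ − p₂ᵢ| = 0.18 + 0.35 + 0.05 + 0.22 = 0.80
D = 1 − ½ × 0.80 = 1 − 0.400 = 0.6000
D = 0.6000 > 0.4 → Yes.

Yes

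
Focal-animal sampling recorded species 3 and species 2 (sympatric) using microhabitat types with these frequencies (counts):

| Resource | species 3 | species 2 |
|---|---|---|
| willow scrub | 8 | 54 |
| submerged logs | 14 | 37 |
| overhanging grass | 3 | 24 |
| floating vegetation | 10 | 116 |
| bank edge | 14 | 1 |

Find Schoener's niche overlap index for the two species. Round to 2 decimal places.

0.59

Proportions for species 3 (n=49): 8/49=0.1633, 14/49=0.2857, 3/49=0.0612, 10/49=0.2041, 14/49=0.2857
Proportions for species 2 (n=232): 54/232=0.2328, 37/232=0.1595, 24/232=0.1034, 116/232=0.5000, 1/232=0.0043
Σ|p₁ᵢ − p₂ᵢ| = 0.0695 + 0.1262 + 0.0422 + 0.2959 + 0.2814 = 0.8152
D = 1 − ½ × 0.8152 = 1 − 0.40760 = 0.59240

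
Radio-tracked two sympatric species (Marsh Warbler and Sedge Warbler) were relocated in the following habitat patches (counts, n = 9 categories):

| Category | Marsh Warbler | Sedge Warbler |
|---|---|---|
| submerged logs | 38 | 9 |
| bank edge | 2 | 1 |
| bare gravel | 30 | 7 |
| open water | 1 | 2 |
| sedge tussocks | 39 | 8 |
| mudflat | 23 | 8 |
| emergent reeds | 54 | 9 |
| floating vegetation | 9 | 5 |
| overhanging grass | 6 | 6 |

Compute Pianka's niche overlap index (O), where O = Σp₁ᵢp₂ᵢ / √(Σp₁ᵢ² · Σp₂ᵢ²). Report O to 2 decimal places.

Proportions for Marsh Warbler (n=202): 38/202=0.1881, 2/202=0.0099, 30/202=0.1485, 1/202=0.0050, 39/202=0.1931, 23/202=0.1139, 54/202=0.2673, 9/202=0.0446, 6/202=0.0297
Proportions for Sedge Warbler (n=55): 9/55=0.1636, 1/55=0.0182, 7/55=0.1273, 2/55=0.0364, 8/55=0.1455, 8/55=0.1455, 9/55=0.1636, 5/55=0.0909, 6/55=0.1091
Σ p₁ᵢp₂ᵢ = 0.030773 + 0.000180 + 0.018904 + 0.000182 + 0.028096 + 0.016572 + 0.043730 + 0.004054 + 0.003240 = 0.145731
Σp_1ᵢ² = 0.1881² + 0.0099² + 0.1485² + 0.0050² + 0.1931² + 0.1139² + 0.2673² + 0.0446² + 0.0297² = 0.035382 + 0.000098 + 0.022052 + 0.000025 + 0.037288 + 0.012973 + 0.071449 + 0.001989 + 0.000882 = 0.182138
Σp_2ᵢ² = 0.1636² + 0.0182² + 0.1273² + 0.0364² + 0.1455² + 0.1455² + 0.1636² + 0.0909² + 0.1091² = 0.026765 + 0.000331 + 0.016205 + 0.001325 + 0.021170 + 0.021170 + 0.026765 + 0.008263 + 0.011903 = 0.133897
O = 0.145731 / √(0.182138 × 0.133897) = 0.145731 / 0.1561657 = 0.9332

0.93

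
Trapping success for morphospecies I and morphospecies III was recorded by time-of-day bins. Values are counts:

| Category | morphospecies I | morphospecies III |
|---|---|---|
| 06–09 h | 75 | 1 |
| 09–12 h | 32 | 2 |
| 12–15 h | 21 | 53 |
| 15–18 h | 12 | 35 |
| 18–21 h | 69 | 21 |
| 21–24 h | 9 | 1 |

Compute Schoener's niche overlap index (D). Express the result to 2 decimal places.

Proportions for morphospecies I (n=218): 75/218=0.3440, 32/218=0.1468, 21/218=0.0963, 12/218=0.0550, 69/218=0.3165, 9/218=0.0413
Proportions for morphospecies III (n=113): 1/113=0.0088, 2/113=0.0177, 53/113=0.4690, 35/113=0.3097, 21/113=0.1858, 1/113=0.0088
Σ|p₁ᵢ − p₂ᵢ| = 0.3352 + 0.1291 + 0.3727 + 0.2547 + 0.1307 + 0.0325 = 1.2549
D = 1 − ½ × 1.2549 = 1 − 0.62745 = 0.37255

0.37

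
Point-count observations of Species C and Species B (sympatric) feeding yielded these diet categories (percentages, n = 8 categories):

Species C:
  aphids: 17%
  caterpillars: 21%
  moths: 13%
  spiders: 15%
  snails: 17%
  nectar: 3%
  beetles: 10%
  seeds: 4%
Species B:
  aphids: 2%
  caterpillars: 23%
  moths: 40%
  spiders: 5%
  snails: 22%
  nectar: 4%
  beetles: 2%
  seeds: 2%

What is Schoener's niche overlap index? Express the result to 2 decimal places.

0.65

Convert percentages to proportions (divide by 100).
Σ|p₁ᵢ − p₂ᵢ| = 0.15 + 0.02 + 0.27 + 0.10 + 0.05 + 0.01 + 0.08 + 0.02 = 0.70
D = 1 − ½ × 0.70 = 1 − 0.350 = 0.6500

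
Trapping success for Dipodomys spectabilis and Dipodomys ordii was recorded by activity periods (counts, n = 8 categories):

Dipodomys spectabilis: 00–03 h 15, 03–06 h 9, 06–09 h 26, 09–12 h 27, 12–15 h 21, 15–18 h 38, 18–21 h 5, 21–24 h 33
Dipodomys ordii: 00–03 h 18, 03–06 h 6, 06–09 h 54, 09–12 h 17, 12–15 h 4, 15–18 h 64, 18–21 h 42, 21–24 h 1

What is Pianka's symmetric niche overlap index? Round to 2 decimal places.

0.74

Proportions for Dipodomys spectabilis (n=174): 15/174=0.0862, 9/174=0.0517, 26/174=0.1494, 27/174=0.1552, 21/174=0.1207, 38/174=0.2184, 5/174=0.0287, 33/174=0.1897
Proportions for Dipodomys ordii (n=206): 18/206=0.0874, 6/206=0.0291, 54/206=0.2621, 17/206=0.0825, 4/206=0.0194, 64/206=0.3107, 42/206=0.2039, 1/206=0.0049
Σ p₁ᵢp₂ᵢ = 0.007534 + 0.001504 + 0.039158 + 0.012804 + 0.002342 + 0.067857 + 0.005852 + 0.000930 = 0.137981
Σp_1ᵢ² = 0.0862² + 0.0517² + 0.1494² + 0.1552² + 0.1207² + 0.2184² + 0.0287² + 0.1897² = 0.007430 + 0.002673 + 0.022320 + 0.024087 + 0.014568 + 0.047699 + 0.000824 + 0.035986 = 0.155587
Σp_2ᵢ² = 0.0874² + 0.0291² + 0.2621² + 0.0825² + 0.0194² + 0.3107² + 0.2039² + 0.0049² = 0.007639 + 0.000847 + 0.068696 + 0.006806 + 0.000376 + 0.096534 + 0.041575 + 0.000024 = 0.222497
O = 0.137981 / √(0.155587 × 0.222497) = 0.137981 / 0.1860582 = 0.7416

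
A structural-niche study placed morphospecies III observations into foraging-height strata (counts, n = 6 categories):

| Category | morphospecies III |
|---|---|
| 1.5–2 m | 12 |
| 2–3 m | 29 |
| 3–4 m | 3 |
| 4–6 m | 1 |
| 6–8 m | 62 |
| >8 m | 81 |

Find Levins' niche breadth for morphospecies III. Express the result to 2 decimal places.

Proportions for morphospecies III (n=188): 12/188=0.0638, 29/188=0.1543, 3/188=0.0160, 1/188=0.0053, 62/188=0.3298, 81/188=0.4309
Σpᵢ² = 0.0638² + 0.1543² + 0.0160² + 0.0053² + 0.3298² + 0.4309² = 0.004070 + 0.023808 + 0.000256 + 0.000028 + 0.108768 + 0.185675 = 0.322605
B = 1 / 0.322605 = 3.0998

3.10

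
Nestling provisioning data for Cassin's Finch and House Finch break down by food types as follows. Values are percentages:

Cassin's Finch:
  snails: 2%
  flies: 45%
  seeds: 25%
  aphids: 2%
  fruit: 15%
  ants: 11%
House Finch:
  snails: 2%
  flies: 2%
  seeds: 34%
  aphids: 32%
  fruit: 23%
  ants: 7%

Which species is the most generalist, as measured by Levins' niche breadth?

Convert percentages to proportions (divide by 100).
Σp_Cassᵢ² = 0.02² + 0.45² + 0.25² + 0.02² + 0.15² + 0.11² = 0.0004 + 0.2025 + 0.0625 + 0.0004 + 0.0225 + 0.0121 = 0.3004
B_Cass = 1 / 0.3004 = 3.3289
Σp_Housᵢ² = 0.02² + 0.02² + 0.34² + 0.32² + 0.23² + 0.07² = 0.0004 + 0.0004 + 0.1156 + 0.1024 + 0.0529 + 0.0049 = 0.2766
B_Hous = 1 / 0.2766 = 3.6153
Highest B → broadest niche (most generalist): House Finch (B = 3.62).

House Finch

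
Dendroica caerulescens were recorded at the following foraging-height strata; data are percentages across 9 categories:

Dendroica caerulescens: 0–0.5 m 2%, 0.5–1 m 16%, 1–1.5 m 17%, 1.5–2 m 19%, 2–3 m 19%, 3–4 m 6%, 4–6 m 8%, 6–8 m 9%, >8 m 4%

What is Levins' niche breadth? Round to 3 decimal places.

Convert percentages to proportions (divide by 100).
Σpᵢ² = 0.02² + 0.16² + 0.17² + 0.19² + 0.19² + 0.06² + 0.08² + 0.09² + 0.04² = 0.0004 + 0.0256 + 0.0289 + 0.0361 + 0.0361 + 0.0036 + 0.0064 + 0.0081 + 0.0016 = 0.1468
B = 1 / 0.1468 = 6.81199

6.812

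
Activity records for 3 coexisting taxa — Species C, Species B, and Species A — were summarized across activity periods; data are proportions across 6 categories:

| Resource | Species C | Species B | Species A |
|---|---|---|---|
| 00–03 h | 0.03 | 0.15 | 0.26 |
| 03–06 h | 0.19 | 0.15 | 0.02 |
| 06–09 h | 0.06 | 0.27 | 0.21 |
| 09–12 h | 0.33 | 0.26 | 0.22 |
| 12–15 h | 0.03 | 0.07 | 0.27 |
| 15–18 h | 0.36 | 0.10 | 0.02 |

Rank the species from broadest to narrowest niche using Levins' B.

Σp_Cᵢ² = 0.03² + 0.19² + 0.06² + 0.33² + 0.03² + 0.36² = 0.0009 + 0.0361 + 0.0036 + 0.1089 + 0.0009 + 0.1296 = 0.2800
B_C = 1 / 0.2800 = 3.5714
Σp_Bᵢ² = 0.15² + 0.15² + 0.27² + 0.26² + 0.07² + 0.10² = 0.0225 + 0.0225 + 0.0729 + 0.0676 + 0.0049 + 0.0100 = 0.2004
B_B = 1 / 0.2004 = 4.9900
Σp_Aᵢ² = 0.26² + 0.02² + 0.21² + 0.22² + 0.27² + 0.02² = 0.0676 + 0.0004 + 0.0441 + 0.0484 + 0.0729 + 0.0004 = 0.2338
B_A = 1 / 0.2338 = 4.2772
Ranking by B (broadest → narrowest): Species B (4.99) > Species A (4.28) > Species C (3.57)

Species B > Species A > Species C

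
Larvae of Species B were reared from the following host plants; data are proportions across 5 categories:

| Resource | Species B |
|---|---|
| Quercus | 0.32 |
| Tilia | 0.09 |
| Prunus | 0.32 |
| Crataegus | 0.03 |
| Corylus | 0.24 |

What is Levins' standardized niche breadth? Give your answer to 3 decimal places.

Σpᵢ² = 0.32² + 0.09² + 0.32² + 0.03² + 0.24² = 0.1024 + 0.0081 + 0.1024 + 0.0009 + 0.0576 = 0.2714
B = 1 / 0.2714 = 3.68460
Bₛ = (B − 1)/(n − 1) = (3.68460 − 1)/(5 − 1) = 2.68460/4 = 0.67115

0.671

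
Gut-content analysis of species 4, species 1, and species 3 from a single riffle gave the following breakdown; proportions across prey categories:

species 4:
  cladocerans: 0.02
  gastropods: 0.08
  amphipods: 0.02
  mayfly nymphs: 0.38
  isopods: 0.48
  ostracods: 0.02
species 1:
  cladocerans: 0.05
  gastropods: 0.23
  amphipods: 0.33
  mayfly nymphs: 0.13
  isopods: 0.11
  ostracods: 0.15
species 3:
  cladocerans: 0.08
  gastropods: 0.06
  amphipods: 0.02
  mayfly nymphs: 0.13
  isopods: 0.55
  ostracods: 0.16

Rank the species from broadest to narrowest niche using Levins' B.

Σp_4ᵢ² = 0.02² + 0.08² + 0.02² + 0.38² + 0.48² + 0.02² = 0.0004 + 0.0064 + 0.0004 + 0.1444 + 0.2304 + 0.0004 = 0.3824
B_4 = 1 / 0.3824 = 2.6151
Σp_1ᵢ² = 0.05² + 0.23² + 0.33² + 0.13² + 0.11² + 0.15² = 0.0025 + 0.0529 + 0.1089 + 0.0169 + 0.0121 + 0.0225 = 0.2158
B_1 = 1 / 0.2158 = 4.6339
Σp_3ᵢ² = 0.08² + 0.06² + 0.02² + 0.13² + 0.55² + 0.16² = 0.0064 + 0.0036 + 0.0004 + 0.0169 + 0.3025 + 0.0256 = 0.3554
B_3 = 1 / 0.3554 = 2.8137
Ranking by B (broadest → narrowest): species 1 (4.63) > species 3 (2.81) > species 4 (2.62)

species 1 > species 3 > species 4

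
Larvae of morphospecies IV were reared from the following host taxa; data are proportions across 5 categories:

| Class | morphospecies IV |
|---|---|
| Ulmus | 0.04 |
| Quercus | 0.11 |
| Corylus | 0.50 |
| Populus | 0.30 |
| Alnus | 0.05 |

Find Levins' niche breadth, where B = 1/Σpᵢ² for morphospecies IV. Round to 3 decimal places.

2.807

Σpᵢ² = 0.04² + 0.11² + 0.50² + 0.30² + 0.05² = 0.0016 + 0.0121 + 0.2500 + 0.0900 + 0.0025 = 0.3562
B = 1 / 0.3562 = 2.80741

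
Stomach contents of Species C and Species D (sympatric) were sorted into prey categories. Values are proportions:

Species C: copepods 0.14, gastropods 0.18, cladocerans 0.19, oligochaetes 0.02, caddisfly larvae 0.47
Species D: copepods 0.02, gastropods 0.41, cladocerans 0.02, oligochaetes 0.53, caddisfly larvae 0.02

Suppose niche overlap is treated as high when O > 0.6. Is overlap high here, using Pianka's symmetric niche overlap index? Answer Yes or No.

Σ p₁ᵢp₂ᵢ = 0.0028 + 0.0738 + 0.0038 + 0.0106 + 0.0094 = 0.1004
Σp_1ᵢ² = 0.14² + 0.18² + 0.19² + 0.02² + 0.47² = 0.0196 + 0.0324 + 0.0361 + 0.0004 + 0.2209 = 0.3094
Σp_2ᵢ² = 0.02² + 0.41² + 0.02² + 0.53² + 0.02² = 0.0004 + 0.1681 + 0.0004 + 0.2809 + 0.0004 = 0.4502
O = 0.1004 / √(0.3094 × 0.4502) = 0.1004 / 0.37322 = 0.2690
O = 0.2690 < 0.6 → No.

No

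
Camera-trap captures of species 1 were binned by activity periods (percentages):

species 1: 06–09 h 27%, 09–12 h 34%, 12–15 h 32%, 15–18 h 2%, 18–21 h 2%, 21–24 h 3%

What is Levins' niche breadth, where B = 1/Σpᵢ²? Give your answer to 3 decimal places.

Convert percentages to proportions (divide by 100).
Σpᵢ² = 0.27² + 0.34² + 0.32² + 0.02² + 0.02² + 0.03² = 0.0729 + 0.1156 + 0.1024 + 0.0004 + 0.0004 + 0.0009 = 0.2926
B = 1 / 0.2926 = 3.41763

3.418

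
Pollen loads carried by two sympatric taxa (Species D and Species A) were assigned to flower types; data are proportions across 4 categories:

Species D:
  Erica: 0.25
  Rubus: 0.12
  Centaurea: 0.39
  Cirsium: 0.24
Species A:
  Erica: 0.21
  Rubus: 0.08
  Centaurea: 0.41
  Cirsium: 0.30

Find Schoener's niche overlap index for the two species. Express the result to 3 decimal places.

Σ|p₁ᵢ − p₂ᵢ| = 0.04 + 0.04 + 0.02 + 0.06 = 0.16
D = 1 − ½ × 0.16 = 1 − 0.080 = 0.92000

0.920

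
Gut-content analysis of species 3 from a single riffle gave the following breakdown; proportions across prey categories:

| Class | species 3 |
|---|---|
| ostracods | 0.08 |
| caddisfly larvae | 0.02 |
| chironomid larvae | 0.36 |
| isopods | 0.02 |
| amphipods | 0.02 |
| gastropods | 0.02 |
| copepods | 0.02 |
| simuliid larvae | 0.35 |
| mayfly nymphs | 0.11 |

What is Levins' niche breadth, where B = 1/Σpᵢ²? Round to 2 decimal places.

3.67

Σpᵢ² = 0.08² + 0.02² + 0.36² + 0.02² + 0.02² + 0.02² + 0.02² + 0.35² + 0.11² = 0.0064 + 0.0004 + 0.1296 + 0.0004 + 0.0004 + 0.0004 + 0.0004 + 0.1225 + 0.0121 = 0.2726
B = 1 / 0.2726 = 3.6684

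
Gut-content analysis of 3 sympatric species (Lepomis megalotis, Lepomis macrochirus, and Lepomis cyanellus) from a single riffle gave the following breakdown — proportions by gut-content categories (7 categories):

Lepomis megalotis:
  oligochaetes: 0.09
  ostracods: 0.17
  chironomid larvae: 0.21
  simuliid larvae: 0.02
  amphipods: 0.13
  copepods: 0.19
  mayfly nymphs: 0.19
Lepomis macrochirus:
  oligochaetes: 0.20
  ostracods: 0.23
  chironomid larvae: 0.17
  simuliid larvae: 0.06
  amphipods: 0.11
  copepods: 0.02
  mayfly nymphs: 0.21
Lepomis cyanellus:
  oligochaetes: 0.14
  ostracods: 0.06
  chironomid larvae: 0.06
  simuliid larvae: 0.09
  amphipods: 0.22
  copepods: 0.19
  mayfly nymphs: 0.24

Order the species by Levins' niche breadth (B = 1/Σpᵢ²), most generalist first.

Lepomis megalotis > Lepomis cyanellus > Lepomis macrochirus

Σp_megaᵢ² = 0.09² + 0.17² + 0.21² + 0.02² + 0.13² + 0.19² + 0.19² = 0.0081 + 0.0289 + 0.0441 + 0.0004 + 0.0169 + 0.0361 + 0.0361 = 0.1706
B_mega = 1 / 0.1706 = 5.8617
Σp_macrᵢ² = 0.20² + 0.23² + 0.17² + 0.06² + 0.11² + 0.02² + 0.21² = 0.0400 + 0.0529 + 0.0289 + 0.0036 + 0.0121 + 0.0004 + 0.0441 = 0.1820
B_macr = 1 / 0.1820 = 5.4945
Σp_cyanᵢ² = 0.14² + 0.06² + 0.06² + 0.09² + 0.22² + 0.19² + 0.24² = 0.0196 + 0.0036 + 0.0036 + 0.0081 + 0.0484 + 0.0361 + 0.0576 = 0.1770
B_cyan = 1 / 0.1770 = 5.6497
Ranking by B (broadest → narrowest): Lepomis megalotis (5.86) > Lepomis cyanellus (5.65) > Lepomis macrochirus (5.49)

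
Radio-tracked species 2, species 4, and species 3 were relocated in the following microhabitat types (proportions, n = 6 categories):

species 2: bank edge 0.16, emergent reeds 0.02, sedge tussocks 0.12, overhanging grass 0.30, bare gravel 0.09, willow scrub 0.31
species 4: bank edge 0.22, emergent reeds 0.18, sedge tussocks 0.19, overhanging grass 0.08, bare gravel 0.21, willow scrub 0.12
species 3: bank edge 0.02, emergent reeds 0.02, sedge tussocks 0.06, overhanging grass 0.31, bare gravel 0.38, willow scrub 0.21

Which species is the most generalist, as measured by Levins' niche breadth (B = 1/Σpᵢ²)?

Σp_2ᵢ² = 0.16² + 0.02² + 0.12² + 0.30² + 0.09² + 0.31² = 0.0256 + 0.0004 + 0.0144 + 0.0900 + 0.0081 + 0.0961 = 0.2346
B_2 = 1 / 0.2346 = 4.2626
Σp_4ᵢ² = 0.22² + 0.18² + 0.19² + 0.08² + 0.21² + 0.12² = 0.0484 + 0.0324 + 0.0361 + 0.0064 + 0.0441 + 0.0144 = 0.1818
B_4 = 1 / 0.1818 = 5.5006
Σp_3ᵢ² = 0.02² + 0.02² + 0.06² + 0.31² + 0.38² + 0.21² = 0.0004 + 0.0004 + 0.0036 + 0.0961 + 0.1444 + 0.0441 = 0.2890
B_3 = 1 / 0.2890 = 3.4602
Highest B → broadest niche (most generalist): species 4 (B = 5.50).

species 4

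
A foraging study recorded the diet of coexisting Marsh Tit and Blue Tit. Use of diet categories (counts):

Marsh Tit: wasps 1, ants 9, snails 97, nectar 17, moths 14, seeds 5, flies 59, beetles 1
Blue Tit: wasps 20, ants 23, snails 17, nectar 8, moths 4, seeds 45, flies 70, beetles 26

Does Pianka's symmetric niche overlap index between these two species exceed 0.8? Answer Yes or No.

No

Proportions for Marsh Tit (n=203): 1/203=0.0049, 9/203=0.0443, 97/203=0.4778, 17/203=0.0837, 14/203=0.0690, 5/203=0.0246, 59/203=0.2906, 1/203=0.0049
Proportions for Blue Tit (n=213): 20/213=0.0939, 23/213=0.1080, 17/213=0.0798, 8/213=0.0376, 4/213=0.0188, 45/213=0.2113, 70/213=0.3286, 26/213=0.1221
Σ p₁ᵢp₂ᵢ = 0.000460 + 0.004784 + 0.038128 + 0.003147 + 0.001297 + 0.005198 + 0.095491 + 0.000598 = 0.149103
Σp_1ᵢ² = 0.0049² + 0.0443² + 0.4778² + 0.0837² + 0.0690² + 0.0246² + 0.2906² + 0.0049² = 0.000024 + 0.001962 + 0.228293 + 0.007006 + 0.004761 + 0.000605 + 0.084448 + 0.000024 = 0.327123
Σp_2ᵢ² = 0.0939² + 0.1080² + 0.0798² + 0.0376² + 0.0188² + 0.2113² + 0.3286² + 0.1221² = 0.008817 + 0.011664 + 0.006368 + 0.001414 + 0.000353 + 0.044648 + 0.107978 + 0.014908 = 0.196150
O = 0.149103 / √(0.327123 × 0.196150) = 0.149103 / 0.2533085 = 0.5886
O = 0.5886 < 0.8 → No.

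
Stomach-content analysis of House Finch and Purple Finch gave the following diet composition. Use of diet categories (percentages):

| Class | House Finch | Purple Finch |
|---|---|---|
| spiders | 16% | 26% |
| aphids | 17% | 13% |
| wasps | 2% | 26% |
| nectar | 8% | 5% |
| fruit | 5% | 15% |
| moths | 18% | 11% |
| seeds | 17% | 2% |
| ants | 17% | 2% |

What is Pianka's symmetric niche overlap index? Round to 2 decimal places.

0.63

Convert percentages to proportions (divide by 100).
Σ p₁ᵢp₂ᵢ = 0.0416 + 0.0221 + 0.0052 + 0.0040 + 0.0075 + 0.0198 + 0.0034 + 0.0034 = 0.1070
Σp_1ᵢ² = 0.16² + 0.17² + 0.02² + 0.08² + 0.05² + 0.18² + 0.17² + 0.17² = 0.0256 + 0.0289 + 0.0004 + 0.0064 + 0.0025 + 0.0324 + 0.0289 + 0.0289 = 0.1540
Σp_2ᵢ² = 0.26² + 0.13² + 0.26² + 0.05² + 0.15² + 0.11² + 0.02² + 0.02² = 0.0676 + 0.0169 + 0.0676 + 0.0025 + 0.0225 + 0.0121 + 0.0004 + 0.0004 = 0.1900
O = 0.1070 / √(0.1540 × 0.1900) = 0.1070 / 0.17106 = 0.6255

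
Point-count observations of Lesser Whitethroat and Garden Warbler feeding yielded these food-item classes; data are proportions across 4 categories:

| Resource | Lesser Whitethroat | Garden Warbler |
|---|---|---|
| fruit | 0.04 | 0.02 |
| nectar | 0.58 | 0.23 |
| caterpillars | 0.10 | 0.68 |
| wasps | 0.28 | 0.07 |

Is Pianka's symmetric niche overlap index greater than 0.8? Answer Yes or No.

Σ p₁ᵢp₂ᵢ = 0.0008 + 0.1334 + 0.0680 + 0.0196 = 0.2218
Σp_1ᵢ² = 0.04² + 0.58² + 0.10² + 0.28² = 0.0016 + 0.3364 + 0.0100 + 0.0784 = 0.4264
Σp_2ᵢ² = 0.02² + 0.23² + 0.68² + 0.07² = 0.0004 + 0.0529 + 0.4624 + 0.0049 = 0.5206
O = 0.2218 / √(0.4264 × 0.5206) = 0.2218 / 0.47115 = 0.4708
O = 0.4708 < 0.8 → No.

No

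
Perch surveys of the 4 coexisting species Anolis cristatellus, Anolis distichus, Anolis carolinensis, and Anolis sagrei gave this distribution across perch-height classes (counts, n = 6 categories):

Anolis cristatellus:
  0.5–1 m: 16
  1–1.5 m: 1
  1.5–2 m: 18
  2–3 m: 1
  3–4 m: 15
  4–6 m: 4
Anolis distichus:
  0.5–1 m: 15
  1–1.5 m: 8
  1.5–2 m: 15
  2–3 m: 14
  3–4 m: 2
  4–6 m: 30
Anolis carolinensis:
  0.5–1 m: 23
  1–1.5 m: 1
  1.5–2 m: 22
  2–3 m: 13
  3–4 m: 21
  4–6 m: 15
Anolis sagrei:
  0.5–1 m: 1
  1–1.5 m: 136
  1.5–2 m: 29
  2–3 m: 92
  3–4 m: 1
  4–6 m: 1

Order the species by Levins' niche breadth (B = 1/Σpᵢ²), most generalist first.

Proportions for Anolis cristatellus (n=55): 16/55=0.2909, 1/55=0.0182, 18/55=0.3273, 1/55=0.0182, 15/55=0.2727, 4/55=0.0727
Proportions for Anolis distichus (n=84): 15/84=0.1786, 8/84=0.0952, 15/84=0.1786, 14/84=0.1667, 2/84=0.0238, 30/84=0.3571
Proportions for Anolis carolinensis (n=95): 23/95=0.2421, 1/95=0.0105, 22/95=0.2316, 13/95=0.1368, 21/95=0.2211, 15/95=0.1579
Proportions for Anolis sagrei (n=260): 1/260=0.0038, 136/260=0.5231, 29/260=0.1115, 92/260=0.3538, 1/260=0.0038, 1/260=0.0038
Σp_crisᵢ² = 0.2909² + 0.0182² + 0.3273² + 0.0182² + 0.2727² + 0.0727² = 0.084623 + 0.000331 + 0.107125 + 0.000331 + 0.074365 + 0.005285 = 0.272060
B_cris = 1 / 0.272060 = 3.6757
Σp_distᵢ² = 0.1786² + 0.0952² + 0.1786² + 0.1667² + 0.0238² + 0.3571² = 0.031898 + 0.009063 + 0.031898 + 0.027789 + 0.000566 + 0.127520 = 0.228734
B_dist = 1 / 0.228734 = 4.3719
Σp_caroᵢ² = 0.2421² + 0.0105² + 0.2316² + 0.1368² + 0.2211² + 0.1579² = 0.058612 + 0.000110 + 0.053639 + 0.018714 + 0.048885 + 0.024932 = 0.204892
B_caro = 1 / 0.204892 = 4.8806
Σp_sagrᵢ² = 0.0038² + 0.5231² + 0.1115² + 0.3538² + 0.0038² + 0.0038² = 0.000014 + 0.273634 + 0.012432 + 0.125174 + 0.000014 + 0.000014 = 0.411282
B_sagr = 1 / 0.411282 = 2.4314
Ranking by B (broadest → narrowest): Anolis carolinensis (4.88) > Anolis distichus (4.37) > Anolis cristatellus (3.68) > Anolis sagrei (2.43)

Anolis carolinensis > Anolis distichus > Anolis cristatellus > Anolis sagrei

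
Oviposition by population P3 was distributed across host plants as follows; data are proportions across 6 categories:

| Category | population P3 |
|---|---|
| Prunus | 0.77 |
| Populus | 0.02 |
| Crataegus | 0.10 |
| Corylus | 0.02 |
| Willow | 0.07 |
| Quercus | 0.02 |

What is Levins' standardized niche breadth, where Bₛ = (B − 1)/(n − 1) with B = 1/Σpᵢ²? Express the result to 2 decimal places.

0.13

Σpᵢ² = 0.77² + 0.02² + 0.10² + 0.02² + 0.07² + 0.02² = 0.5929 + 0.0004 + 0.0100 + 0.0004 + 0.0049 + 0.0004 = 0.6090
B = 1 / 0.6090 = 1.6420
Bₛ = (B − 1)/(n − 1) = (1.6420 − 1)/(6 − 1) = 0.6420/5 = 0.1284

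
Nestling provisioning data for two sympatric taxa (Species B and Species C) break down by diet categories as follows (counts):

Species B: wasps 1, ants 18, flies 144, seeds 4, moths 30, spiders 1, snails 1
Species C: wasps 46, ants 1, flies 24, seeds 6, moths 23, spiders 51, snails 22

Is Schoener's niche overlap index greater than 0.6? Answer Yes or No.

Proportions for Species B (n=199): 1/199=0.0050, 18/199=0.0905, 144/199=0.7236, 4/199=0.0201, 30/199=0.1508, 1/199=0.0050, 1/199=0.0050
Proportions for Species C (n=173): 46/173=0.2659, 1/173=0.0058, 24/173=0.1387, 6/173=0.0347, 23/173=0.1329, 51/173=0.2948, 22/173=0.1272
Σ|p₁ᵢ − p₂ᵢ| = 0.2609 + 0.0847 + 0.5849 + 0.0146 + 0.0179 + 0.2898 + 0.1222 = 1.3750
D = 1 − ½ × 1.3750 = 1 − 0.68750 = 0.31250
D = 0.31250 < 0.6 → No.

No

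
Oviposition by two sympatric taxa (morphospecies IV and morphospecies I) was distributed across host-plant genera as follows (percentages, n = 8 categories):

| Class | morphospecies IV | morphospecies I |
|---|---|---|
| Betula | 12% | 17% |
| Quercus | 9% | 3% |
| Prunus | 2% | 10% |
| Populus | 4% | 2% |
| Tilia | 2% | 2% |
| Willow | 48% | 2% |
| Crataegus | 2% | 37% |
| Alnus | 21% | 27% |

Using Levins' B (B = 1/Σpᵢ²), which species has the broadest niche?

morphospecies I

Convert percentages to proportions (divide by 100).
Σp_IVᵢ² = 0.12² + 0.09² + 0.02² + 0.04² + 0.02² + 0.48² + 0.02² + 0.21² = 0.0144 + 0.0081 + 0.0004 + 0.0016 + 0.0004 + 0.2304 + 0.0004 + 0.0441 = 0.2998
B_IV = 1 / 0.2998 = 3.3356
Σp_Iᵢ² = 0.17² + 0.03² + 0.10² + 0.02² + 0.02² + 0.02² + 0.37² + 0.27² = 0.0289 + 0.0009 + 0.0100 + 0.0004 + 0.0004 + 0.0004 + 0.1369 + 0.0729 = 0.2508
B_I = 1 / 0.2508 = 3.9872
Highest B → broadest niche (most generalist): morphospecies I (B = 3.99).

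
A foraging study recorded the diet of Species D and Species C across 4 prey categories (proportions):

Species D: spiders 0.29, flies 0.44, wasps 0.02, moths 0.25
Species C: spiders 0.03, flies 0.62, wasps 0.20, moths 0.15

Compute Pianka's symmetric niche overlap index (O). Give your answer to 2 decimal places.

0.83

Σ p₁ᵢp₂ᵢ = 0.0087 + 0.2728 + 0.0040 + 0.0375 = 0.3230
Σp_1ᵢ² = 0.29² + 0.44² + 0.02² + 0.25² = 0.0841 + 0.1936 + 0.0004 + 0.0625 = 0.3406
Σp_2ᵢ² = 0.03² + 0.62² + 0.20² + 0.15² = 0.0009 + 0.3844 + 0.0400 + 0.0225 = 0.4478
O = 0.3230 / √(0.3406 × 0.4478) = 0.3230 / 0.39054 = 0.8271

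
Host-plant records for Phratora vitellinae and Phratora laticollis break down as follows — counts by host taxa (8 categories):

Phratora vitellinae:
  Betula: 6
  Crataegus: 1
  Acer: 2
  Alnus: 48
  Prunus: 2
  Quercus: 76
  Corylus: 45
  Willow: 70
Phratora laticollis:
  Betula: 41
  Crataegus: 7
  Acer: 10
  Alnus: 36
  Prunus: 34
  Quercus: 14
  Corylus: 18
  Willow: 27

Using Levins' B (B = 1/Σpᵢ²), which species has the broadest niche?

Proportions for Phratora vitellinae (n=250): 6/250=0.0240, 1/250=0.0040, 2/250=0.0080, 48/250=0.1920, 2/250=0.0080, 76/250=0.3040, 45/250=0.1800, 70/250=0.2800
Proportions for Phratora laticollis (n=187): 41/187=0.2193, 7/187=0.0374, 10/187=0.0535, 36/187=0.1925, 34/187=0.1818, 14/187=0.0749, 18/187=0.0963, 27/187=0.1444
Σp_viteᵢ² = 0.0240² + 0.0040² + 0.0080² + 0.1920² + 0.0080² + 0.3040² + 0.1800² + 0.2800² = 0.000576 + 0.000016 + 0.000064 + 0.036864 + 0.000064 + 0.092416 + 0.032400 + 0.078400 = 0.240800
B_vite = 1 / 0.240800 = 4.1528
Σp_latiᵢ² = 0.2193² + 0.0374² + 0.0535² + 0.1925² + 0.1818² + 0.0749² + 0.0963² + 0.1444² = 0.048092 + 0.001399 + 0.002862 + 0.037056 + 0.033051 + 0.005610 + 0.009274 + 0.020851 = 0.158195
B_lati = 1 / 0.158195 = 6.3213
Highest B → broadest niche (most generalist): Phratora laticollis (B = 6.32).

Phratora laticollis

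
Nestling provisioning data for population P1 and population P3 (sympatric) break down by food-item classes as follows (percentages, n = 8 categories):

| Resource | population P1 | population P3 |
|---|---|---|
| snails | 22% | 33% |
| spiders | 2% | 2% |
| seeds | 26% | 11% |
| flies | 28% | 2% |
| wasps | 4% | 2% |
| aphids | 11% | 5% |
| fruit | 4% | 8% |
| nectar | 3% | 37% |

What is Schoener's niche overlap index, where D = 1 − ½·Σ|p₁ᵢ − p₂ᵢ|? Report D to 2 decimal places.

Convert percentages to proportions (divide by 100).
Σ|p₁ᵢ − p₂ᵢ| = 0.11 + 0.00 + 0.15 + 0.26 + 0.02 + 0.06 + 0.04 + 0.34 = 0.98
D = 1 − ½ × 0.98 = 1 − 0.490 = 0.5100

0.51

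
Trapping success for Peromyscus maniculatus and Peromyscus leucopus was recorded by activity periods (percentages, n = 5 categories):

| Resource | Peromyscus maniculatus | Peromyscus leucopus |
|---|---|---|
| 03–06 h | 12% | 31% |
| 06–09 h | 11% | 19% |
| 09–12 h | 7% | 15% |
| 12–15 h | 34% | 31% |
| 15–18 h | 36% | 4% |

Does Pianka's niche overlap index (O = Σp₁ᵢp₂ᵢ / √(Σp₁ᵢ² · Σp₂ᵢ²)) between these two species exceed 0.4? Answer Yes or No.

Yes

Convert percentages to proportions (divide by 100).
Σ p₁ᵢp₂ᵢ = 0.0372 + 0.0209 + 0.0105 + 0.1054 + 0.0144 = 0.1884
Σp_1ᵢ² = 0.12² + 0.11² + 0.07² + 0.34² + 0.36² = 0.0144 + 0.0121 + 0.0049 + 0.1156 + 0.1296 = 0.2766
Σp_2ᵢ² = 0.31² + 0.19² + 0.15² + 0.31² + 0.04² = 0.0961 + 0.0361 + 0.0225 + 0.0961 + 0.0016 = 0.2524
O = 0.1884 / √(0.2766 × 0.2524) = 0.1884 / 0.26422 = 0.7130
O = 0.7130 > 0.4 → Yes.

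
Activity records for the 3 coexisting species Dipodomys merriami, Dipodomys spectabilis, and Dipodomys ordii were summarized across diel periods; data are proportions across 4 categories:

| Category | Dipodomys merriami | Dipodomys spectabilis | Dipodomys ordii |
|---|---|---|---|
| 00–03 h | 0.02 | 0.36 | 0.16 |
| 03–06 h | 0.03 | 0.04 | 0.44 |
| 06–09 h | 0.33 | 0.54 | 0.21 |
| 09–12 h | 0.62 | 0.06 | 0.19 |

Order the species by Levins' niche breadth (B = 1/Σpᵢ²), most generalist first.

Σp_merrᵢ² = 0.02² + 0.03² + 0.33² + 0.62² = 0.0004 + 0.0009 + 0.1089 + 0.3844 = 0.4946
B_merr = 1 / 0.4946 = 2.0218
Σp_specᵢ² = 0.36² + 0.04² + 0.54² + 0.06² = 0.1296 + 0.0016 + 0.2916 + 0.0036 = 0.4264
B_spec = 1 / 0.4264 = 2.3452
Σp_ordiᵢ² = 0.16² + 0.44² + 0.21² + 0.19² = 0.0256 + 0.1936 + 0.0441 + 0.0361 = 0.2994
B_ordi = 1 / 0.2994 = 3.3400
Ranking by B (broadest → narrowest): Dipodomys ordii (3.34) > Dipodomys spectabilis (2.35) > Dipodomys merriami (2.02)

Dipodomys ordii > Dipodomys spectabilis > Dipodomys merriami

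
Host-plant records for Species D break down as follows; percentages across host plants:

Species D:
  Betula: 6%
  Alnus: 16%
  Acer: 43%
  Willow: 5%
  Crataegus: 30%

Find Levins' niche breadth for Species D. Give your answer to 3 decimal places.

3.262

Convert percentages to proportions (divide by 100).
Σpᵢ² = 0.06² + 0.16² + 0.43² + 0.05² + 0.30² = 0.0036 + 0.0256 + 0.1849 + 0.0025 + 0.0900 = 0.3066
B = 1 / 0.3066 = 3.26158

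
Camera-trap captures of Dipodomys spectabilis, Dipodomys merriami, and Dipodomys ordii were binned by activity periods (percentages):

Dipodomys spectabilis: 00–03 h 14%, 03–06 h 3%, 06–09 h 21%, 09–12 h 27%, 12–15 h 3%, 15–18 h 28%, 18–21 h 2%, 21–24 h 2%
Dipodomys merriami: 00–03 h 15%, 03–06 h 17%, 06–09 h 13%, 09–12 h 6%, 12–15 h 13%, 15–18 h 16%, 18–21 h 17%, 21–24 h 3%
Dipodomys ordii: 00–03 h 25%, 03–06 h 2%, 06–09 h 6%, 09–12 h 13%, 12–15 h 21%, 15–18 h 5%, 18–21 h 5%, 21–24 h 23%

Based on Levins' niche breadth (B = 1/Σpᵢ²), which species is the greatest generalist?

Dipodomys merriami

Convert percentages to proportions (divide by 100).
Σp_specᵢ² = 0.14² + 0.03² + 0.21² + 0.27² + 0.03² + 0.28² + 0.02² + 0.02² = 0.0196 + 0.0009 + 0.0441 + 0.0729 + 0.0009 + 0.0784 + 0.0004 + 0.0004 = 0.2176
B_spec = 1 / 0.2176 = 4.5956
Σp_merrᵢ² = 0.15² + 0.17² + 0.13² + 0.06² + 0.13² + 0.16² + 0.17² + 0.03² = 0.0225 + 0.0289 + 0.0169 + 0.0036 + 0.0169 + 0.0256 + 0.0289 + 0.0009 = 0.1442
B_merr = 1 / 0.1442 = 6.9348
Σp_ordiᵢ² = 0.25² + 0.02² + 0.06² + 0.13² + 0.21² + 0.05² + 0.05² + 0.23² = 0.0625 + 0.0004 + 0.0036 + 0.0169 + 0.0441 + 0.0025 + 0.0025 + 0.0529 = 0.1854
B_ordi = 1 / 0.1854 = 5.3937
Highest B → broadest niche (most generalist): Dipodomys merriami (B = 6.93).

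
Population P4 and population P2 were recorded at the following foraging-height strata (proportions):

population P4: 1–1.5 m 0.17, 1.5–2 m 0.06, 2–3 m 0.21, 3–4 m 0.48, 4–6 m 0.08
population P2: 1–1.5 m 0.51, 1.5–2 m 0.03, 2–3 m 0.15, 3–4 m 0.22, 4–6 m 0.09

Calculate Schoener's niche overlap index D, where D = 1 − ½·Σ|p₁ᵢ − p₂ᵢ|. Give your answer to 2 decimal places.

0.65

Σ|p₁ᵢ − p₂ᵢ| = 0.34 + 0.03 + 0.06 + 0.26 + 0.01 = 0.70
D = 1 − ½ × 0.70 = 1 − 0.350 = 0.6500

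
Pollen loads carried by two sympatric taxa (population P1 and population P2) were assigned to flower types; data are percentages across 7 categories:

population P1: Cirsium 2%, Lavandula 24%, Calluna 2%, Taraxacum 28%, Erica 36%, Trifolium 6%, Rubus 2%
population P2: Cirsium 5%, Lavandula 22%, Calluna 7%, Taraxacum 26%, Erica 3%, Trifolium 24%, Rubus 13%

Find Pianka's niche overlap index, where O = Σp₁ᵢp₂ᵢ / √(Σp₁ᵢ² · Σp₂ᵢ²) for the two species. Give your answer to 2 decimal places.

0.67

Convert percentages to proportions (divide by 100).
Σ p₁ᵢp₂ᵢ = 0.0010 + 0.0528 + 0.0014 + 0.0728 + 0.0108 + 0.0144 + 0.0026 = 0.1558
Σp_1ᵢ² = 0.02² + 0.24² + 0.02² + 0.28² + 0.36² + 0.06² + 0.02² = 0.0004 + 0.0576 + 0.0004 + 0.0784 + 0.1296 + 0.0036 + 0.0004 = 0.2704
Σp_2ᵢ² = 0.05² + 0.22² + 0.07² + 0.26² + 0.03² + 0.24² + 0.13² = 0.0025 + 0.0484 + 0.0049 + 0.0676 + 0.0009 + 0.0576 + 0.0169 = 0.1988
O = 0.1558 / √(0.2704 × 0.1988) = 0.1558 / 0.23185 = 0.6720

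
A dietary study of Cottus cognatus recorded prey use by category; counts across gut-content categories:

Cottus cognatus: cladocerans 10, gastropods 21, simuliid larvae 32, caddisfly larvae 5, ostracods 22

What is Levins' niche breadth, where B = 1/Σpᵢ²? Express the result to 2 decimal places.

Proportions for Cottus cognatus (n=90): 10/90=0.1111, 21/90=0.2333, 32/90=0.3556, 5/90=0.0556, 22/90=0.2444
Σpᵢ² = 0.1111² + 0.2333² + 0.3556² + 0.0556² + 0.2444² = 0.012343 + 0.054429 + 0.126451 + 0.003091 + 0.059731 = 0.256045
B = 1 / 0.256045 = 3.9056

3.91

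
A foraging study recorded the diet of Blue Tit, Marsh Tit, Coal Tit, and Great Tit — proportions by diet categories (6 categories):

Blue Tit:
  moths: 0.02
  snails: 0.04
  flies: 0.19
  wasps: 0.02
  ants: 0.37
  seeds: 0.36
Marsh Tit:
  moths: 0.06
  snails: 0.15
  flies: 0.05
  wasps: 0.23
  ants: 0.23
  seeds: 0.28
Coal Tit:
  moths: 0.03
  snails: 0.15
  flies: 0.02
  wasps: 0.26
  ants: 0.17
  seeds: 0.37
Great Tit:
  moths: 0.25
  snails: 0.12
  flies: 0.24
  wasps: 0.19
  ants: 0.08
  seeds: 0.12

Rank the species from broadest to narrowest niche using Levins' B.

Σp_Blueᵢ² = 0.02² + 0.04² + 0.19² + 0.02² + 0.37² + 0.36² = 0.0004 + 0.0016 + 0.0361 + 0.0004 + 0.1369 + 0.1296 = 0.3050
B_Blue = 1 / 0.3050 = 3.2787
Σp_Marsᵢ² = 0.06² + 0.15² + 0.05² + 0.23² + 0.23² + 0.28² = 0.0036 + 0.0225 + 0.0025 + 0.0529 + 0.0529 + 0.0784 = 0.2128
B_Mars = 1 / 0.2128 = 4.6992
Σp_Coalᵢ² = 0.03² + 0.15² + 0.02² + 0.26² + 0.17² + 0.37² = 0.0009 + 0.0225 + 0.0004 + 0.0676 + 0.0289 + 0.1369 = 0.2572
B_Coal = 1 / 0.2572 = 3.8880
Σp_Greaᵢ² = 0.25² + 0.12² + 0.24² + 0.19² + 0.08² + 0.12² = 0.0625 + 0.0144 + 0.0576 + 0.0361 + 0.0064 + 0.0144 = 0.1914
B_Grea = 1 / 0.1914 = 5.2247
Ranking by B (broadest → narrowest): Great Tit (5.22) > Marsh Tit (4.70) > Coal Tit (3.89) > Blue Tit (3.28)

Great Tit > Marsh Tit > Coal Tit > Blue Tit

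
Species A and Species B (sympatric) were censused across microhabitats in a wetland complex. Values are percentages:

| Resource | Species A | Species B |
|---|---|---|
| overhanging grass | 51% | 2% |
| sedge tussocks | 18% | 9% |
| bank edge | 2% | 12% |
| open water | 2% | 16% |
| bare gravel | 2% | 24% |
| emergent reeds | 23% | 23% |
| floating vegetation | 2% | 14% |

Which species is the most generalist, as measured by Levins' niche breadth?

Convert percentages to proportions (divide by 100).
Σp_Aᵢ² = 0.51² + 0.18² + 0.02² + 0.02² + 0.02² + 0.23² + 0.02² = 0.2601 + 0.0324 + 0.0004 + 0.0004 + 0.0004 + 0.0529 + 0.0004 = 0.3470
B_A = 1 / 0.3470 = 2.8818
Σp_Bᵢ² = 0.02² + 0.09² + 0.12² + 0.16² + 0.24² + 0.23² + 0.14² = 0.0004 + 0.0081 + 0.0144 + 0.0256 + 0.0576 + 0.0529 + 0.0196 = 0.1786
B_B = 1 / 0.1786 = 5.5991
Highest B → broadest niche (most generalist): Species B (B = 5.60).

Species B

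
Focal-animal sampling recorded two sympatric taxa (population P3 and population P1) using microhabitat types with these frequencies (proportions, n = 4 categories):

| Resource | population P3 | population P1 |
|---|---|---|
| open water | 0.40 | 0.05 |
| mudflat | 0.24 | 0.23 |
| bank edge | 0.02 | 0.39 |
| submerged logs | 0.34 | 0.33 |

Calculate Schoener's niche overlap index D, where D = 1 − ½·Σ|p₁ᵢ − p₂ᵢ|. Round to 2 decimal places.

Σ|p₁ᵢ − p₂ᵢ| = 0.35 + 0.01 + 0.37 + 0.01 = 0.74
D = 1 − ½ × 0.74 = 1 − 0.370 = 0.6300

0.63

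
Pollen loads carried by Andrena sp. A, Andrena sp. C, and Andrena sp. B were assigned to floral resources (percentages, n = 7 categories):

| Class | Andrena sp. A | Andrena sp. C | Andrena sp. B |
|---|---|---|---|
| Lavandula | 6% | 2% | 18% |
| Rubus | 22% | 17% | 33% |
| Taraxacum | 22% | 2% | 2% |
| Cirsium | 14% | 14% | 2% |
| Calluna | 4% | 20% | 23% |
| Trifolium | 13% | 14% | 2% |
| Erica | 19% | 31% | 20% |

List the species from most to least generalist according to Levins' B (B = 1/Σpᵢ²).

Andrena sp. A > Andrena sp. C > Andrena sp. B

Convert percentages to proportions (divide by 100).
Σp_Aᵢ² = 0.06² + 0.22² + 0.22² + 0.14² + 0.04² + 0.13² + 0.19² = 0.0036 + 0.0484 + 0.0484 + 0.0196 + 0.0016 + 0.0169 + 0.0361 = 0.1746
B_A = 1 / 0.1746 = 5.7274
Σp_Cᵢ² = 0.02² + 0.17² + 0.02² + 0.14² + 0.20² + 0.14² + 0.31² = 0.0004 + 0.0289 + 0.0004 + 0.0196 + 0.0400 + 0.0196 + 0.0961 = 0.2050
B_C = 1 / 0.2050 = 4.8780
Σp_Bᵢ² = 0.18² + 0.33² + 0.02² + 0.02² + 0.23² + 0.02² + 0.20² = 0.0324 + 0.1089 + 0.0004 + 0.0004 + 0.0529 + 0.0004 + 0.0400 = 0.2354
B_B = 1 / 0.2354 = 4.2481
Ranking by B (broadest → narrowest): Andrena sp. A (5.73) > Andrena sp. C (4.88) > Andrena sp. B (4.25)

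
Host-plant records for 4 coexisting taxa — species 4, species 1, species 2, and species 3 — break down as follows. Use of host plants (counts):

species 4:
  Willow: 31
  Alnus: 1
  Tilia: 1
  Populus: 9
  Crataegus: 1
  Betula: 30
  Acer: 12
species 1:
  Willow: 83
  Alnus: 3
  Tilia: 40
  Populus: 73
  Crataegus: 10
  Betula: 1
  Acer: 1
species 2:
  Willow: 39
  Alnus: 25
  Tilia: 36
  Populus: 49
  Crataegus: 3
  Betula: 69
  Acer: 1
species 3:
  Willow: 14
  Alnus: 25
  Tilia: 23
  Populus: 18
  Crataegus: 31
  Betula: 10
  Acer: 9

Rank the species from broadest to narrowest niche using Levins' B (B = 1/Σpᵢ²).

Proportions for species 4 (n=85): 31/85=0.3647, 1/85=0.0118, 1/85=0.0118, 9/85=0.1059, 1/85=0.0118, 30/85=0.3529, 12/85=0.1412
Proportions for species 1 (n=211): 83/211=0.3934, 3/211=0.0142, 40/211=0.1896, 73/211=0.3460, 10/211=0.0474, 1/211=0.0047, 1/211=0.0047
Proportions for species 2 (n=222): 39/222=0.1757, 25/222=0.1126, 36/222=0.1622, 49/222=0.2207, 3/222=0.0135, 69/222=0.3108, 1/222=0.0045
Proportions for species 3 (n=130): 14/130=0.1077, 25/130=0.1923, 23/130=0.1769, 18/130=0.1385, 31/130=0.2385, 10/130=0.0769, 9/130=0.0692
Σp_4ᵢ² = 0.3647² + 0.0118² + 0.0118² + 0.1059² + 0.0118² + 0.3529² + 0.1412² = 0.133006 + 0.000139 + 0.000139 + 0.011215 + 0.000139 + 0.124538 + 0.019937 = 0.289113
B_4 = 1 / 0.289113 = 3.4589
Σp_1ᵢ² = 0.3934² + 0.0142² + 0.1896² + 0.3460² + 0.0474² + 0.0047² + 0.0047² = 0.154764 + 0.000202 + 0.035948 + 0.119716 + 0.002247 + 0.000022 + 0.000022 = 0.312921
B_1 = 1 / 0.312921 = 3.1957
Σp_2ᵢ² = 0.1757² + 0.1126² + 0.1622² + 0.2207² + 0.0135² + 0.3108² + 0.0045² = 0.030870 + 0.012679 + 0.026309 + 0.048708 + 0.000182 + 0.096597 + 0.000020 = 0.215365
B_2 = 1 / 0.215365 = 4.6433
Σp_3ᵢ² = 0.1077² + 0.1923² + 0.1769² + 0.1385² + 0.2385² + 0.0769² + 0.0692² = 0.011599 + 0.036979 + 0.031294 + 0.019182 + 0.056882 + 0.005914 + 0.004789 = 0.166639
B_3 = 1 / 0.166639 = 6.0010
Ranking by B (broadest → narrowest): species 3 (6.00) > species 2 (4.64) > species 4 (3.46) > species 1 (3.20)

species 3 > species 2 > species 4 > species 1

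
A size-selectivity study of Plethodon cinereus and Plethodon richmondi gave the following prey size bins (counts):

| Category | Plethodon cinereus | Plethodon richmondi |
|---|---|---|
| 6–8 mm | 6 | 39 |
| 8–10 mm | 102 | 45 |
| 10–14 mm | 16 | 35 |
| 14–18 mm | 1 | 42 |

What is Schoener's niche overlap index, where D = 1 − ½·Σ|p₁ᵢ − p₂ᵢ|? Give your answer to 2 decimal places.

0.46

Proportions for Plethodon cinereus (n=125): 6/125=0.0480, 102/125=0.8160, 16/125=0.1280, 1/125=0.0080
Proportions for Plethodon richmondi (n=161): 39/161=0.2422, 45/161=0.2795, 35/161=0.2174, 42/161=0.2609
Σ|p₁ᵢ − p₂ᵢ| = 0.1942 + 0.5365 + 0.0894 + 0.2529 = 1.0730
D = 1 − ½ × 1.0730 = 1 − 0.53650 = 0.46350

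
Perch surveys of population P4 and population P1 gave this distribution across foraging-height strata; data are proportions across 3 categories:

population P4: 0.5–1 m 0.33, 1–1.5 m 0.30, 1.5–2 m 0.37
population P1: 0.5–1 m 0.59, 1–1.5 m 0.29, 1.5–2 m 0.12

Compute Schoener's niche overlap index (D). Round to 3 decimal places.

Σ|p₁ᵢ − p₂ᵢ| = 0.26 + 0.01 + 0.25 = 0.52
D = 1 − ½ × 0.52 = 1 − 0.260 = 0.74000

0.740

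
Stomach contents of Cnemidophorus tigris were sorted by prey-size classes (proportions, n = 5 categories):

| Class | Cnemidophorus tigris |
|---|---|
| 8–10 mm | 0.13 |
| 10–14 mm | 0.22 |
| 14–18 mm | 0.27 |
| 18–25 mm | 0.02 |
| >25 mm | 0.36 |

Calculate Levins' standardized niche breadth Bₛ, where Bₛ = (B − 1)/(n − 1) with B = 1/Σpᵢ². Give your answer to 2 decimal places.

0.68

Σpᵢ² = 0.13² + 0.22² + 0.27² + 0.02² + 0.36² = 0.0169 + 0.0484 + 0.0729 + 0.0004 + 0.1296 = 0.2682
B = 1 / 0.2682 = 3.7286
Bₛ = (B − 1)/(n − 1) = (3.7286 − 1)/(5 − 1) = 2.7286/4 = 0.6822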